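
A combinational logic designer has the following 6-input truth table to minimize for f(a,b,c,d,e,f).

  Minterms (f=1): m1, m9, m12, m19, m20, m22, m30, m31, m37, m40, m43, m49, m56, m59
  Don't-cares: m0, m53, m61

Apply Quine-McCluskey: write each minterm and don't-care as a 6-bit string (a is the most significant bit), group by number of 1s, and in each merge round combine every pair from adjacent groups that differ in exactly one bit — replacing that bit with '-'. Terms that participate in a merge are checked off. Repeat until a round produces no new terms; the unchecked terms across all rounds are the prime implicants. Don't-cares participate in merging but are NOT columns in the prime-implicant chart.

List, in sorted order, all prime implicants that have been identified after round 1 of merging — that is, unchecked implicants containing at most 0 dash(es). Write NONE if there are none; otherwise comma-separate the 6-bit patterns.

001100, 010011

Round 0: 000000✓ 000001✓ 001001✓ 001100 010011 010100✓ 010110✓ 011110✓ 011111✓ 100101✓ 101000✓ 101011✓ 110001✓ 110101✓ 111000✓ 111011✓ 111101✓
Round 1: 00-001 00000- 01-110 0101-0 01111- 1-0101 1-1000 1-1011 11-101 110-01
PIs = {00-001, 00000-, 001100, 01-110, 010011, 0101-0, 01111-, 1-0101, 1-1000, 1-1011, 11-101, 110-01}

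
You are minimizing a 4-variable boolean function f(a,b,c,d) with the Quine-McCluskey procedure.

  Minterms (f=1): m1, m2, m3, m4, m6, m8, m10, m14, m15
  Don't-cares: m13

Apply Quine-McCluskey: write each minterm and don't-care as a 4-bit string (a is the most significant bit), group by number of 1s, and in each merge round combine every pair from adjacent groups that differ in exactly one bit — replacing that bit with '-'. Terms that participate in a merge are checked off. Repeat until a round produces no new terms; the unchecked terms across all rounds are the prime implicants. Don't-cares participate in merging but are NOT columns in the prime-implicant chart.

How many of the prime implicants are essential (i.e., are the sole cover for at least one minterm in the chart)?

size-2^0 implicants → 0001(✓)  0010(✓)  0011(✓)  0100(✓)  0110(✓)  1000(✓)  1010(✓)  1101(✓)  1110(✓)  1111(✓)
size-2^1 implicants → -010(✓)  -110(✓)  0-10(✓)  00-1  001-  01-0  1-10(✓)  10-0  11-1  111-
size-2^2 implicants → --10
Unchecked terms (primes): --10, 00-1, 001-, 01-0, 10-0, 11-1, 111-
Minterm coverage:
  m1 ⊆ 00-1 [E]
  m2 ⊆ --10,001-
  m3 ⊆ 00-1,001-
  m4 ⊆ 01-0 [E]
  m6 ⊆ --10,01-0
  m8 ⊆ 10-0 [E]
  m10 ⊆ --10,10-0
  m14 ⊆ --10,111-
  m15 ⊆ 11-1,111-
E = {00-1, 01-0, 10-0}

3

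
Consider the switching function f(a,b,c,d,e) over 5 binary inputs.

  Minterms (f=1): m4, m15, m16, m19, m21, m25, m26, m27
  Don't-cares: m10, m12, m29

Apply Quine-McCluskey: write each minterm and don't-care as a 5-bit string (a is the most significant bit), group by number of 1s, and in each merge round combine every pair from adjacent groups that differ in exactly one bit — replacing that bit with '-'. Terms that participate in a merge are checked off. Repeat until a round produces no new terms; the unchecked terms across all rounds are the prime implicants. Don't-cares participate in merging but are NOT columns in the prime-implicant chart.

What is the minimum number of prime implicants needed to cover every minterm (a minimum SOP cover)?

Round 0: 00100✓ 01010✓ 01100✓ 01111 10000 10011✓ 10101✓ 11001✓ 11010✓ 11011✓ 11101✓
Round 1: -1010 0-100 1-011 1-101 11-01 110-1 1101-
PIs = {-1010, 0-100, 01111, 1-011, 1-101, 10000, 11-01, 110-1, 1101-}
Coverage chart:
  m4: 0-100 ←essential
  m15: 01111 ←essential
  m16: 10000 ←essential
  m19: 1-011 ←essential
  m21: 1-101 ←essential
  m25: 11-01,110-1
  m26: -1010,1101-
  m27: 1-011,110-1,1101-
Essential: 0-100, 01111, 1-011, 1-101, 10000
Petrick residual → -1010, 11-01
Min cover (7 terms): bc'de' + a'cd'e' + a'bcde + ac'de + acd'e + ab'c'd'e' + abd'e

7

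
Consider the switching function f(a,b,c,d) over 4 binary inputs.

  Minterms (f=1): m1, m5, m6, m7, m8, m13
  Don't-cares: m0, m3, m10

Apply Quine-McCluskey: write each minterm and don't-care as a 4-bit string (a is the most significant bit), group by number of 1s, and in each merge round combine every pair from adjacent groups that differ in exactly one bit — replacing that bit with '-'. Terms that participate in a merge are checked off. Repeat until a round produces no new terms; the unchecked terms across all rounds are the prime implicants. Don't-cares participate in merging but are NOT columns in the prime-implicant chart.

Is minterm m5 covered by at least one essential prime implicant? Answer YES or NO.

size-2^0 implicants → 0000(✓)  0001(✓)  0011(✓)  0101(✓)  0110(✓)  0111(✓)  1000(✓)  1010(✓)  1101(✓)
size-2^1 implicants → -000  -101  0-01(✓)  0-11(✓)  00-1(✓)  000-  01-1(✓)  011-  10-0
size-2^2 implicants → 0--1
Unchecked terms (primes): -000, -101, 0--1, 000-, 011-, 10-0
Minterm coverage:
  m1 ⊆ 0--1,000-
  m5 ⊆ -101,0--1
  m6 ⊆ 011- [E]
  m7 ⊆ 0--1,011-
  m8 ⊆ -000,10-0
  m13 ⊆ -101 [E]
E = {-101, 011-}

YES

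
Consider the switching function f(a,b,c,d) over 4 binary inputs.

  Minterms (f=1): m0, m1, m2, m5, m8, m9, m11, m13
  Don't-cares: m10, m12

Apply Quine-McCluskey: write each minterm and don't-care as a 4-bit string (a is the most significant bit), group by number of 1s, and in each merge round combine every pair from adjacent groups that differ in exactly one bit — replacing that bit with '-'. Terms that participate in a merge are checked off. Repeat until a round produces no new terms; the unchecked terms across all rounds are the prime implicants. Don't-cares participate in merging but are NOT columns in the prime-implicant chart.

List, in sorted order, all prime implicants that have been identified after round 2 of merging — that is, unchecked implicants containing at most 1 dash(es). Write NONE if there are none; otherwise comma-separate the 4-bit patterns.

NONE

Round 0: 0000✓ 0001✓ 0010✓ 0101✓ 1000✓ 1001✓ 1010✓ 1011✓ 1100✓ 1101✓
Round 1: -000✓ -001✓ -010✓ -101✓ 0-01✓ 00-0✓ 000-✓ 1-00✓ 1-01✓ 10-0✓ 10-1✓ 100-✓ 101-✓ 110-✓
Round 2: --01 -0-0 -00- 1-0- 10--
PIs = {--01, -0-0, -00-, 1-0-, 10--}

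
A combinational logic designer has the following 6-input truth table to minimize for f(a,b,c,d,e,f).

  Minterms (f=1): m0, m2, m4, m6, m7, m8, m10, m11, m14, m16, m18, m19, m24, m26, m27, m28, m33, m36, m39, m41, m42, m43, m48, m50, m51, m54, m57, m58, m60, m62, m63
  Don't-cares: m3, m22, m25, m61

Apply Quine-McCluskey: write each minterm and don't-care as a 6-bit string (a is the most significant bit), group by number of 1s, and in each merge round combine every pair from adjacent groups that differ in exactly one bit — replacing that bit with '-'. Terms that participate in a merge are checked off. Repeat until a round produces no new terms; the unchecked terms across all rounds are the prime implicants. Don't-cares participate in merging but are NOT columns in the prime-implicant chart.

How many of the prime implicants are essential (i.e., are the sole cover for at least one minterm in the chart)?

Round 0: 000000✓ 000010✓ 000011✓ 000100✓ 000110✓ 000111✓ 001000✓ 001010✓ 001011✓ 001110✓ 010000✓ 010010✓ 010011✓ 010110✓ 011000✓ 011001✓ 011010✓ 011011✓ 011100✓ 100001✓ 100100✓ 100111✓ 101001✓ 101010✓ 101011✓ 110000✓ 110010✓ 110011✓ 110110✓ 111001✓ 111010✓ 111100✓ 111101✓ 111110✓ 111111✓
Round 1: -00100 -00111 -01010✓ -01011✓ -10000✓ -10010✓ -10011✓ -10110✓ -11001 -11010✓ -11100 0-0000✓ 0-0010✓ 0-0011✓ 0-0110✓ 0-1000✓ 0-1010✓ 0-1011✓ 00-000✓ 00-010✓ 00-011✓ 00-110✓ 000-00✓ 000-10✓ 000-11✓ 0000-0✓ 00001-✓ 0001-0✓ 00011-✓ 001-10✓ 0010-0✓ 00101-✓ 01-000✓ 01-010✓ 01-011✓ 010-10✓ 0100-0✓ 01001-✓ 011-00 0110-0✓ 0110-1✓ 01100-✓ 01101-✓ 1-1001 1-1010✓ 10-001 1010-1 10101-✓ 11-010✓ 11-110✓ 110-10✓ 1100-0✓ 11001-✓ 111-01 111-10✓ 1111-0✓ 1111-1✓ 11110-✓ 11111-✓
Round 2: --1010 -0101- -1-010 -10-10 -100-0 -1001- 0--000✓ 0--010✓ 0--011✓ 0-0-10 0-00-0✓ 0-001-✓ 0-10-0✓ 0-101-✓ 00--10 00-0-0✓ 00-01-✓ 000--0 000-1- 01-0-0✓ 01-01-✓ 0110-- 11--10 1111--
Round 3: 0--0-0 0--01-
PIs = {--1010, -00100, -00111, -0101-, -1-010, -10-10, -100-0, -1001-, -11001, -11100, 0--0-0, 0--01-, 0-0-10, 00--10, 000--0, 000-1-, 011-00, 0110--, 1-1001, 10-001, 1010-1, 11--10, 111-01, 1111--}
Coverage chart:
  m0: 0--0-0,000--0
  m2: 0--0-0,0--01-,0-0-10,00--10,000--0,000-1-
  m4: -00100,000--0
  m6: 0-0-10,00--10,000--0,000-1-
  m7: -00111,000-1-
  m8: 0--0-0 ←essential
  m10: --1010,-0101-,0--0-0,0--01-,00--10
  m11: -0101-,0--01-
  m14: 00--10 ←essential
  m16: -100-0,0--0-0
  m18: -1-010,-10-10,-100-0,-1001-,0--0-0,0--01-,0-0-10
  m19: -1001-,0--01-
  m24: 0--0-0,011-00,0110--
  m26: --1010,-1-010,0--0-0,0--01-,0110--
  m27: 0--01-,0110--
  m28: -11100,011-00
  m33: 10-001 ←essential
  m36: -00100 ←essential
  m39: -00111 ←essential
  m41: 1-1001,10-001,1010-1
  m42: --1010,-0101-
  m43: -0101-,1010-1
  m48: -100-0 ←essential
  m50: -1-010,-10-10,-100-0,-1001-,11--10
  m51: -1001- ←essential
  m54: -10-10,11--10
  m57: -11001,1-1001,111-01
  m58: --1010,-1-010,11--10
  m60: -11100,1111--
  m62: 11--10,1111--
  m63: 1111-- ←essential
Essential: -00100, -00111, -100-0, -1001-, 0--0-0, 00--10, 10-001, 1111--

8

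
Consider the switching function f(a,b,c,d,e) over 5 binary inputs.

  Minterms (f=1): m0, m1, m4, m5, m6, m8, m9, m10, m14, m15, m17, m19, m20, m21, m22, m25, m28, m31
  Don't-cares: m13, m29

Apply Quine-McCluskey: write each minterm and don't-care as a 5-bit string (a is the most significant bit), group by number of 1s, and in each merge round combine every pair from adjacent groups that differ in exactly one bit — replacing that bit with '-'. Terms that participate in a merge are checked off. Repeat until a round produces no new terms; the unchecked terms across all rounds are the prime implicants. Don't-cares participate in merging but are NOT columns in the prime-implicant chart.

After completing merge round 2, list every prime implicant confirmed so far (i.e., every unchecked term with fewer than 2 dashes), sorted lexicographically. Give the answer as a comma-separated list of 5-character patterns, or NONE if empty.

size-2^0 implicants → 00000(✓)  00001(✓)  00100(✓)  00101(✓)  00110(✓)  01000(✓)  01001(✓)  01010(✓)  01101(✓)  01110(✓)  01111(✓)  10001(✓)  10011(✓)  10100(✓)  10101(✓)  10110(✓)  11001(✓)  11100(✓)  11101(✓)  11111(✓)
size-2^1 implicants → -0001(✓)  -0100(✓)  -0101(✓)  -0110(✓)  -1001(✓)  -1101(✓)  -1111(✓)  0-000(✓)  0-001(✓)  0-101(✓)  0-110  00-00(✓)  00-01(✓)  0000-(✓)  001-0(✓)  0010-(✓)  01-01(✓)  01-10  010-0  0100-(✓)  011-1(✓)  0111-  1-001(✓)  1-100(✓)  1-101(✓)  10-01(✓)  100-1  101-0(✓)  1010-(✓)  11-01(✓)  111-1(✓)  1110-(✓)
size-2^2 implicants → --001(✓)  --101(✓)  -0-01(✓)  -01-0  -010-  -1-01(✓)  -11-1  0--01(✓)  0-00-  00-0-  1--01(✓)  1-10-
size-2^3 implicants → ---01
Unchecked terms (primes): ---01, -01-0, -010-, -11-1, 0-00-, 0-110, 00-0-, 01-10, 010-0, 0111-, 1-10-, 100-1

0-110, 01-10, 010-0, 0111-, 100-1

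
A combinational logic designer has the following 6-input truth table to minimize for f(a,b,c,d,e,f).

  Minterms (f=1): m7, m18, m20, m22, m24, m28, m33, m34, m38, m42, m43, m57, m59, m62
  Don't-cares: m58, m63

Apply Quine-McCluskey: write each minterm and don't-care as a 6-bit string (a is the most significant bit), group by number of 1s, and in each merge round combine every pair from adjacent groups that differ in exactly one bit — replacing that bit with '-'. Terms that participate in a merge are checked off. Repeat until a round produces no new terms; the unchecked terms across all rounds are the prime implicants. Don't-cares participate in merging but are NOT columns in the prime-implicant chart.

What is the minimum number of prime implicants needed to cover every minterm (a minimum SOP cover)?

9

size-2^0 implicants → 000111  010010(✓)  010100(✓)  010110(✓)  011000(✓)  011100(✓)  100001  100010(✓)  100110(✓)  101010(✓)  101011(✓)  111001(✓)  111010(✓)  111011(✓)  111110(✓)  111111(✓)
size-2^1 implicants → 01-100  010-10  0101-0  011-00  1-1010(✓)  1-1011(✓)  10-010  100-10  10101-(✓)  111-10(✓)  111-11(✓)  1110-1  11101-(✓)  11111-(✓)
size-2^2 implicants → 1-101-  111-1-
Unchecked terms (primes): 000111, 01-100, 010-10, 0101-0, 011-00, 1-101-, 10-010, 100-10, 100001, 111-1-, 1110-1
Minterm coverage:
  m7 ⊆ 000111 [E]
  m18 ⊆ 010-10 [E]
  m20 ⊆ 01-100,0101-0
  m22 ⊆ 010-10,0101-0
  m24 ⊆ 011-00 [E]
  m28 ⊆ 01-100,011-00
  m33 ⊆ 100001 [E]
  m34 ⊆ 10-010,100-10
  m38 ⊆ 100-10 [E]
  m42 ⊆ 1-101-,10-010
  m43 ⊆ 1-101- [E]
  m57 ⊆ 1110-1 [E]
  m59 ⊆ 1-101-,111-1-,1110-1
  m62 ⊆ 111-1- [E]
E = {000111, 010-10, 011-00, 1-101-, 100-10, 100001, 111-1-, 1110-1}
Petrick residual → 01-100
Cover = a'b'c'def + a'bde'f' + a'bc'ef' + a'bce'f' + acd'e + ab'c'ef' + ab'c'd'e'f + abce + abcd'f  |cover|=9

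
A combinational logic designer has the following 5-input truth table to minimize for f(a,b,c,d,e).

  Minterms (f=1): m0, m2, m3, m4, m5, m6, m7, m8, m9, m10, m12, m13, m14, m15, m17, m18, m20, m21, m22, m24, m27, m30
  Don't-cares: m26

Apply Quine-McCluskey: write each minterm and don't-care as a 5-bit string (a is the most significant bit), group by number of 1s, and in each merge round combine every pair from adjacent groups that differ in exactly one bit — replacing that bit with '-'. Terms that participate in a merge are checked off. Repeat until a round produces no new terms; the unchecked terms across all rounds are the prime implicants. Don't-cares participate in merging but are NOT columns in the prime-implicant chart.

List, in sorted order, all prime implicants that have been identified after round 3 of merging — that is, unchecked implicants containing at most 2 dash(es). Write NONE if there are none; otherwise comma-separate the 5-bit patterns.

Round 0: 00000✓ 00010✓ 00011✓ 00100✓ 00101✓ 00110✓ 00111✓ 01000✓ 01001✓ 01010✓ 01100✓ 01101✓ 01110✓ 01111✓ 10001✓ 10010✓ 10100✓ 10101✓ 10110✓ 11000✓ 11010✓ 11011✓ 11110✓
Round 1: -0010✓ -0100✓ -0101✓ -0110✓ -1000✓ -1010✓ -1110✓ 0-000✓ 0-010✓ 0-100✓ 0-101✓ 0-110✓ 0-111✓ 00-00✓ 00-10✓ 00-11✓ 000-0✓ 0001-✓ 001-0✓ 001-1✓ 0010-✓ 0011-✓ 01-00✓ 01-01✓ 01-10✓ 010-0✓ 0100-✓ 011-0✓ 011-1✓ 0110-✓ 0111-✓ 1-010✓ 1-110✓ 10-01 10-10✓ 101-0✓ 1010-✓ 11-10✓ 110-0✓ 1101-
Round 2: --010✓ --110✓ -0-10✓ -01-0 -010- -1-10✓ -10-0 0--00✓ 0--10✓ 0-0-0✓ 0-1-0✓ 0-1-1✓ 0-10-✓ 0-11-✓ 00--0✓ 00-1- 001--✓ 01--0✓ 01-0- 011--✓ 1--10✓
Round 3: ---10 0---0 0-1--
PIs = {---10, -01-0, -010-, -10-0, 0---0, 0-1--, 00-1-, 01-0-, 10-01, 1101-}

-01-0, -010-, -10-0, 00-1-, 01-0-, 10-01, 1101-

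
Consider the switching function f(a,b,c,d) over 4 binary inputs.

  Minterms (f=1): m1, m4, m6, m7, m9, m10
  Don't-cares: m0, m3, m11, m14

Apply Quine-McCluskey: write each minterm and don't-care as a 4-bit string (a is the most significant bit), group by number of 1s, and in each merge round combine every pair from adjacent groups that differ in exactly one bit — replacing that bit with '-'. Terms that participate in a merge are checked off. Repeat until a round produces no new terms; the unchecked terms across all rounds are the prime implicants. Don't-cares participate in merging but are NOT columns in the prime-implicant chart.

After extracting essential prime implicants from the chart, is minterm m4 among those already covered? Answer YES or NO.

NO

size-2^0 implicants → 0000(✓)  0001(✓)  0011(✓)  0100(✓)  0110(✓)  0111(✓)  1001(✓)  1010(✓)  1011(✓)  1110(✓)
size-2^1 implicants → -001(✓)  -011(✓)  -110  0-00  0-11  00-1(✓)  000-  01-0  011-  1-10  10-1(✓)  101-
size-2^2 implicants → -0-1
Unchecked terms (primes): -0-1, -110, 0-00, 0-11, 000-, 01-0, 011-, 1-10, 101-
Minterm coverage:
  m1 ⊆ -0-1,000-
  m4 ⊆ 0-00,01-0
  m6 ⊆ -110,01-0,011-
  m7 ⊆ 0-11,011-
  m9 ⊆ -0-1 [E]
  m10 ⊆ 1-10,101-
E = {-0-1}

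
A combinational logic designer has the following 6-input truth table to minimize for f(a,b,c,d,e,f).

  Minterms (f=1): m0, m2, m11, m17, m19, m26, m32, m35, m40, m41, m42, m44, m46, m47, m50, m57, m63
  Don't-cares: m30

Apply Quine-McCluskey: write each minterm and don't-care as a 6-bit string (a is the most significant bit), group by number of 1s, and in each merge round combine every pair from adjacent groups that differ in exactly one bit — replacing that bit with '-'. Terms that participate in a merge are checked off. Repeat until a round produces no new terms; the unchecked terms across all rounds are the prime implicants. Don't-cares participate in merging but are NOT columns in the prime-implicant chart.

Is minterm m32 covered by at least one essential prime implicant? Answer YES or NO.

Round 0: 000000✓ 000010✓ 001011 010001✓ 010011✓ 011010✓ 011110✓ 100000✓ 100011 101000✓ 101001✓ 101010✓ 101100✓ 101110✓ 101111✓ 110010 111001✓ 111111✓
Round 1: -00000 0000-0 0100-1 011-10 1-1001 1-1111 10-000 101-00✓ 101-10✓ 1010-0✓ 10100- 1011-0✓ 10111-
Round 2: 101--0
PIs = {-00000, 0000-0, 001011, 0100-1, 011-10, 1-1001, 1-1111, 10-000, 100011, 101--0, 10100-, 10111-, 110010}
Coverage chart:
  m0: -00000,0000-0
  m2: 0000-0 ←essential
  m11: 001011 ←essential
  m17: 0100-1 ←essential
  m19: 0100-1 ←essential
  m26: 011-10 ←essential
  m32: -00000,10-000
  m35: 100011 ←essential
  m40: 10-000,101--0,10100-
  m41: 1-1001,10100-
  m42: 101--0 ←essential
  m44: 101--0 ←essential
  m46: 101--0,10111-
  m47: 1-1111,10111-
  m50: 110010 ←essential
  m57: 1-1001 ←essential
  m63: 1-1111 ←essential
Essential: 0000-0, 001011, 0100-1, 011-10, 1-1001, 1-1111, 100011, 101--0, 110010

NO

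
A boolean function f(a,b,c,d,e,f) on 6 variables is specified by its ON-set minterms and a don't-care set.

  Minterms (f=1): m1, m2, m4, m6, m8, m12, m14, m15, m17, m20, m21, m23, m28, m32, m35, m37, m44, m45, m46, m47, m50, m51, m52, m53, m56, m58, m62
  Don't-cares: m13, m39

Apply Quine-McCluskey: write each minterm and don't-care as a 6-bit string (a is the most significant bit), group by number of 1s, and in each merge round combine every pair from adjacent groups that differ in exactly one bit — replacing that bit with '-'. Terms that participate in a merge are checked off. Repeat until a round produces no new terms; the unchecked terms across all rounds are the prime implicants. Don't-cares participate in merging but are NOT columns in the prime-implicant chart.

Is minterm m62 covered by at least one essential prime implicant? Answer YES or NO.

size-2^0 implicants → 000001(✓)  000010(✓)  000100(✓)  000110(✓)  001000(✓)  001100(✓)  001101(✓)  001110(✓)  001111(✓)  010001(✓)  010100(✓)  010101(✓)  010111(✓)  011100(✓)  100000  100011(✓)  100101(✓)  100111(✓)  101100(✓)  101101(✓)  101110(✓)  101111(✓)  110010(✓)  110011(✓)  110100(✓)  110101(✓)  111000(✓)  111010(✓)  111110(✓)
size-2^1 implicants → -01100(✓)  -01101(✓)  -01110(✓)  -01111(✓)  -10100(✓)  -10101(✓)  0-0001  0-0100(✓)  0-1100(✓)  00-100(✓)  00-110(✓)  000-10  0001-0(✓)  001-00  0011-0(✓)  0011-1(✓)  00110-(✓)  00111-(✓)  01-100(✓)  010-01  0101-1  01010-(✓)  1-0011  1-0101  1-1110  10-101(✓)  10-111(✓)  100-11  1001-1(✓)  1011-0(✓)  1011-1(✓)  10110-(✓)  10111-(✓)  11-010  11001-  11010-(✓)  111-10  1110-0
size-2^2 implicants → -011-0(✓)  -011-1(✓)  -0110-(✓)  -0111-(✓)  -1010-  0--100  00-1-0  0011--(✓)  10-1-1  1011--(✓)
size-2^3 implicants → -011--
Unchecked terms (primes): -011--, -1010-, 0--100, 0-0001, 00-1-0, 000-10, 001-00, 010-01, 0101-1, 1-0011, 1-0101, 1-1110, 10-1-1, 100-11, 100000, 11-010, 11001-, 111-10, 1110-0
Minterm coverage:
  m1 ⊆ 0-0001 [E]
  m2 ⊆ 000-10 [E]
  m4 ⊆ 0--100,00-1-0
  m6 ⊆ 00-1-0,000-10
  m8 ⊆ 001-00 [E]
  m12 ⊆ -011--,0--100,00-1-0,001-00
  m14 ⊆ -011--,00-1-0
  m15 ⊆ -011-- [E]
  m17 ⊆ 0-0001,010-01
  m20 ⊆ -1010-,0--100
  m21 ⊆ -1010-,010-01,0101-1
  m23 ⊆ 0101-1 [E]
  m28 ⊆ 0--100 [E]
  m32 ⊆ 100000 [E]
  m35 ⊆ 1-0011,100-11
  m37 ⊆ 1-0101,10-1-1
  m44 ⊆ -011-- [E]
  m45 ⊆ -011--,10-1-1
  m46 ⊆ -011--,1-1110
  m47 ⊆ -011--,10-1-1
  m50 ⊆ 11-010,11001-
  m51 ⊆ 1-0011,11001-
  m52 ⊆ -1010- [E]
  m53 ⊆ -1010-,1-0101
  m56 ⊆ 1110-0 [E]
  m58 ⊆ 11-010,111-10,1110-0
  m62 ⊆ 1-1110,111-10
E = {-011--, -1010-, 0--100, 0-0001, 000-10, 001-00, 0101-1, 100000, 1110-0}

NO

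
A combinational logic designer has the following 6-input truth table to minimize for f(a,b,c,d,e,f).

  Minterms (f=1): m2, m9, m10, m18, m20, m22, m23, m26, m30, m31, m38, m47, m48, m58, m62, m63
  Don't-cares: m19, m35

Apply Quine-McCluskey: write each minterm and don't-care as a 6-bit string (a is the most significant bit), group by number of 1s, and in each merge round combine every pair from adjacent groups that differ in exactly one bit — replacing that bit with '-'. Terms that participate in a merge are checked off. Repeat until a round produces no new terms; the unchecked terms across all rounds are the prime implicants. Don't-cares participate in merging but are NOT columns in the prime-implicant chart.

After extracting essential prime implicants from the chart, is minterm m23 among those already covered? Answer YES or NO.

NO

[col 0] 000010*, 001001, 001010*, 010010*, 010011*, 010100*, 010110*, 010111*, 011010*, 011110*, 011111*, 100011, 100110, 101111*, 110000, 111010*, 111110*, 111111*
[col 1] -11010*, -11110*, -11111*, 0-0010*, 0-1010*, 00-010*, 01-010*, 01-110*, 01-111*, 010-10*, 010-11*, 01001-*, 0101-0, 01011-*, 011-10*, 01111-*, 1-1111, 111-10*, 11111-*
[col 2] -11-10, -1111-, 0--010, 01--10, 01-11-, 010-1-
Prime implicants: -11-10, -1111-, 0--010, 001001, 01--10, 01-11-, 010-1-, 0101-0, 1-1111, 100011, 100110, 110000
PI chart (minterm → PIs covering it):
  2 | 0--010  (sole → essential)
  9 | 001001  (sole → essential)
  10 | 0--010  (sole → essential)
  18 | 0--010,01--10,010-1-
  20 | 0101-0  (sole → essential)
  22 | 01--10,01-11-,010-1-,0101-0
  23 | 01-11-,010-1-
  26 | -11-10,0--010,01--10
  30 | -11-10,-1111-,01--10,01-11-
  31 | -1111-,01-11-
  38 | 100110  (sole → essential)
  47 | 1-1111  (sole → essential)
  48 | 110000  (sole → essential)
  58 | -11-10  (sole → essential)
  62 | -11-10,-1111-
  63 | -1111-,1-1111
Essential prime implicants: -11-10, 0--010, 001001, 0101-0, 1-1111, 100110, 110000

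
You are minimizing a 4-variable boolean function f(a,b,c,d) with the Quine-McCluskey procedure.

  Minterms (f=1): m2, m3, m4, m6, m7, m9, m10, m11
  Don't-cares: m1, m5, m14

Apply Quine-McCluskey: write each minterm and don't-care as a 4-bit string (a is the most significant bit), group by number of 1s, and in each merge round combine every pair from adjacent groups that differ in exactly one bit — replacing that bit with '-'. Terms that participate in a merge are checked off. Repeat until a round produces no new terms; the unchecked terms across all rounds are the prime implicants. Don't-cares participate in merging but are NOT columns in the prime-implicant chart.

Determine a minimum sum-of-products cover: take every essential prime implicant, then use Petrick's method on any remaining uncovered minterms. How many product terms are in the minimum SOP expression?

3

[col 0] 0001*, 0010*, 0011*, 0100*, 0101*, 0110*, 0111*, 1001*, 1010*, 1011*, 1110*
[col 1] -001*, -010*, -011*, -110*, 0-01*, 0-10*, 0-11*, 00-1*, 001-*, 01-0*, 01-1*, 010-*, 011-*, 1-10*, 10-1*, 101-*
[col 2] --10, -0-1, -01-, 0--1, 0-1-, 01--
Prime implicants: --10, -0-1, -01-, 0--1, 0-1-, 01--
PI chart (minterm → PIs covering it):
  2 | --10,-01-,0-1-
  3 | -0-1,-01-,0--1,0-1-
  4 | 01--  (sole → essential)
  6 | --10,0-1-,01--
  7 | 0--1,0-1-,01--
  9 | -0-1  (sole → essential)
  10 | --10,-01-
  11 | -0-1,-01-
Essential prime implicants: -0-1, 01--
Petrick residual → --10
Minimum SOP uses 3 PIs: cd' + b'd + a'b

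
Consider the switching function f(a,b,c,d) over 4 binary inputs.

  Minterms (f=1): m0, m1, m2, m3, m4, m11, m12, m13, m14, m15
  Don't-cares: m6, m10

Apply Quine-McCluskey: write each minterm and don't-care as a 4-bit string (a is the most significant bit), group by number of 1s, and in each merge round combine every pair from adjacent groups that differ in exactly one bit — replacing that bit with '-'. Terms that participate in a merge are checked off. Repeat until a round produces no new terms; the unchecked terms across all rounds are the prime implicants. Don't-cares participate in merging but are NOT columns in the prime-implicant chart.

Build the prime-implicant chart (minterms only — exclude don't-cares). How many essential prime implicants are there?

[col 0] 0000*, 0001*, 0010*, 0011*, 0100*, 0110*, 1010*, 1011*, 1100*, 1101*, 1110*, 1111*
[col 1] -010*, -011*, -100*, -110*, 0-00*, 0-10*, 00-0*, 00-1*, 000-*, 001-*, 01-0*, 1-10*, 1-11*, 101-*, 11-0*, 11-1*, 110-*, 111-*
[col 2] --10, -01-, -1-0, 0--0, 00--, 1-1-, 11--
Prime implicants: --10, -01-, -1-0, 0--0, 00--, 1-1-, 11--
PI chart (minterm → PIs covering it):
  0 | 0--0,00--
  1 | 00--  (sole → essential)
  2 | --10,-01-,0--0,00--
  3 | -01-,00--
  4 | -1-0,0--0
  11 | -01-,1-1-
  12 | -1-0,11--
  13 | 11--  (sole → essential)
  14 | --10,-1-0,1-1-,11--
  15 | 1-1-,11--
Essential prime implicants: 00--, 11--

2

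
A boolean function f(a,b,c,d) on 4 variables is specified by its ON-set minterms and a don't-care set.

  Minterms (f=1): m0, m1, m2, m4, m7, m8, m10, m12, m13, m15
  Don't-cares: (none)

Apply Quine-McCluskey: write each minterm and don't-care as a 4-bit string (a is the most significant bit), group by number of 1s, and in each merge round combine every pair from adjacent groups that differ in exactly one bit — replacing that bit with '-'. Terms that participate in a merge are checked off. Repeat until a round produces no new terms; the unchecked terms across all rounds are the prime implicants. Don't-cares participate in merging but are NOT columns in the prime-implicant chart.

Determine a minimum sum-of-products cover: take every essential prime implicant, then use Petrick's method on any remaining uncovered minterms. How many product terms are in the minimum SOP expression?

[col 0] 0000*, 0001*, 0010*, 0100*, 0111*, 1000*, 1010*, 1100*, 1101*, 1111*
[col 1] -000*, -010*, -100*, -111, 0-00*, 00-0*, 000-, 1-00*, 10-0*, 11-1, 110-
[col 2] --00, -0-0
Prime implicants: --00, -0-0, -111, 000-, 11-1, 110-
PI chart (minterm → PIs covering it):
  0 | --00,-0-0,000-
  1 | 000-  (sole → essential)
  2 | -0-0  (sole → essential)
  4 | --00  (sole → essential)
  7 | -111  (sole → essential)
  8 | --00,-0-0
  10 | -0-0  (sole → essential)
  12 | --00,110-
  13 | 11-1,110-
  15 | -111,11-1
Essential prime implicants: --00, -0-0, -111, 000-
Petrick residual → 11-1
Minimum SOP uses 5 PIs: c'd' + b'd' + bcd + a'b'c' + abd

5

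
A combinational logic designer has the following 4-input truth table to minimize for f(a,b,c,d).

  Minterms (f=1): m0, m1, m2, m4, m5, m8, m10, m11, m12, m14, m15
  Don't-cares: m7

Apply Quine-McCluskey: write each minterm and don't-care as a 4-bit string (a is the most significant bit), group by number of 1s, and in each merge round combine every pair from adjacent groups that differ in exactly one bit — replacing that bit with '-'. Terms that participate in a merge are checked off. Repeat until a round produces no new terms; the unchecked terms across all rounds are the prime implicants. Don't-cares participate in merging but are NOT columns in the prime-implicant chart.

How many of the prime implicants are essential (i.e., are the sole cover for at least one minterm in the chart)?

[col 0] 0000*, 0001*, 0010*, 0100*, 0101*, 0111*, 1000*, 1010*, 1011*, 1100*, 1110*, 1111*
[col 1] -000*, -010*, -100*, -111, 0-00*, 0-01*, 00-0*, 000-*, 01-1, 010-*, 1-00*, 1-10*, 1-11*, 10-0*, 101-*, 11-0*, 111-*
[col 2] --00, -0-0, 0-0-, 1--0, 1-1-
Prime implicants: --00, -0-0, -111, 0-0-, 01-1, 1--0, 1-1-
PI chart (minterm → PIs covering it):
  0 | --00,-0-0,0-0-
  1 | 0-0-  (sole → essential)
  2 | -0-0  (sole → essential)
  4 | --00,0-0-
  5 | 0-0-,01-1
  8 | --00,-0-0,1--0
  10 | -0-0,1--0,1-1-
  11 | 1-1-  (sole → essential)
  12 | --00,1--0
  14 | 1--0,1-1-
  15 | -111,1-1-
Essential prime implicants: -0-0, 0-0-, 1-1-

3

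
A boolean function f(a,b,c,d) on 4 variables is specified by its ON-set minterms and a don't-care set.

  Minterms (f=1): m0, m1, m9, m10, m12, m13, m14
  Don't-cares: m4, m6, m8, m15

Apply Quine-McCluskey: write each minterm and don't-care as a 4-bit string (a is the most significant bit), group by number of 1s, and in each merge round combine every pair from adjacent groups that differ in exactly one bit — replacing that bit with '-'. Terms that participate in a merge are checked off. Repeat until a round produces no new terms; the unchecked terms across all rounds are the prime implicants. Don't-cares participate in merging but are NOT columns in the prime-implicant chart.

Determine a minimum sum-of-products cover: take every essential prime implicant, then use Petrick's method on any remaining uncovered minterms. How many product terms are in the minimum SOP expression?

3

[col 0] 0000*, 0001*, 0100*, 0110*, 1000*, 1001*, 1010*, 1100*, 1101*, 1110*, 1111*
[col 1] -000*, -001*, -100*, -110*, 0-00*, 000-*, 01-0*, 1-00*, 1-01*, 1-10*, 10-0*, 100-*, 11-0*, 11-1*, 110-*, 111-*
[col 2] --00, -00-, -1-0, 1--0, 1-0-, 11--
Prime implicants: --00, -00-, -1-0, 1--0, 1-0-, 11--
PI chart (minterm → PIs covering it):
  0 | --00,-00-
  1 | -00-  (sole → essential)
  9 | -00-,1-0-
  10 | 1--0  (sole → essential)
  12 | --00,-1-0,1--0,1-0-,11--
  13 | 1-0-,11--
  14 | -1-0,1--0,11--
Essential prime implicants: -00-, 1--0
Petrick residual → 1-0-
Minimum SOP uses 3 PIs: b'c' + ad' + ac'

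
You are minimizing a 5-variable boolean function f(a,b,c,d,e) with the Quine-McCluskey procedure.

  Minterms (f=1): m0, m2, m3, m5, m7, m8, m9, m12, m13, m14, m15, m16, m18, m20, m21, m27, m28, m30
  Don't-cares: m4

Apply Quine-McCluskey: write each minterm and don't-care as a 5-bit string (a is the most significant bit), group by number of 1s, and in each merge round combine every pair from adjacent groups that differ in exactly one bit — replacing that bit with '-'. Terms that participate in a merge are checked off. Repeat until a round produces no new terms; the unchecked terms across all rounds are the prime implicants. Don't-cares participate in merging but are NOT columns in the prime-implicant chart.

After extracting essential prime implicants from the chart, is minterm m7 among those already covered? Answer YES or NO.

NO

size-2^0 implicants → 00000(✓)  00010(✓)  00011(✓)  00100(✓)  00101(✓)  00111(✓)  01000(✓)  01001(✓)  01100(✓)  01101(✓)  01110(✓)  01111(✓)  10000(✓)  10010(✓)  10100(✓)  10101(✓)  11011  11100(✓)  11110(✓)
size-2^1 implicants → -0000(✓)  -0010(✓)  -0100(✓)  -0101(✓)  -1100(✓)  -1110(✓)  0-000(✓)  0-100(✓)  0-101(✓)  0-111(✓)  00-00(✓)  00-11  000-0(✓)  0001-  001-1(✓)  0010-(✓)  01-00(✓)  01-01(✓)  0100-(✓)  011-0(✓)  011-1(✓)  0110-(✓)  0111-(✓)  1-100(✓)  10-00(✓)  100-0(✓)  1010-(✓)  111-0(✓)
size-2^2 implicants → --100  -0-00  -00-0  -010-  -11-0  0--00  0-1-1  0-10-  01-0-  011--
Unchecked terms (primes): --100, -0-00, -00-0, -010-, -11-0, 0--00, 0-1-1, 0-10-, 00-11, 0001-, 01-0-, 011--, 11011
Minterm coverage:
  m0 ⊆ -0-00,-00-0,0--00
  m2 ⊆ -00-0,0001-
  m3 ⊆ 00-11,0001-
  m5 ⊆ -010-,0-1-1,0-10-
  m7 ⊆ 0-1-1,00-11
  m8 ⊆ 0--00,01-0-
  m9 ⊆ 01-0- [E]
  m12 ⊆ --100,-11-0,0--00,0-10-,01-0-,011--
  m13 ⊆ 0-1-1,0-10-,01-0-,011--
  m14 ⊆ -11-0,011--
  m15 ⊆ 0-1-1,011--
  m16 ⊆ -0-00,-00-0
  m18 ⊆ -00-0 [E]
  m20 ⊆ --100,-0-00,-010-
  m21 ⊆ -010- [E]
  m27 ⊆ 11011 [E]
  m28 ⊆ --100,-11-0
  m30 ⊆ -11-0 [E]
E = {-00-0, -010-, -11-0, 01-0-, 11011}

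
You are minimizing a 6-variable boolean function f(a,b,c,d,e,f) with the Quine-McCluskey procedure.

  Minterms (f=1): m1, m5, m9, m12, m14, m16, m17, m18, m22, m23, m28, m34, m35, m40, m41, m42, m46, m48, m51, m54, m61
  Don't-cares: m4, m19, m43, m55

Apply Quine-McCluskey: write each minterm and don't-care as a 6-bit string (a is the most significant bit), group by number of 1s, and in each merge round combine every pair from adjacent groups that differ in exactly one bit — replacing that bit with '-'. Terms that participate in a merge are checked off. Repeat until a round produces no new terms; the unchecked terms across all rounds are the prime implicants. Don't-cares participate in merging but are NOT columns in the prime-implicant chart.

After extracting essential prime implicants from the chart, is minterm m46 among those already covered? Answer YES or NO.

[col 0] 000001*, 000100*, 000101*, 001001*, 001100*, 001110*, 010000*, 010001*, 010010*, 010011*, 010110*, 010111*, 011100*, 100010*, 100011*, 101000*, 101001*, 101010*, 101011*, 101110*, 110000*, 110011*, 110110*, 110111*, 111101
[col 1] -01001, -01110, -10000, -10011*, -10110*, -10111*, 0-0001, 0-1100, 00-001, 00-100, 000-01, 00010-, 0011-0, 010-10*, 010-11*, 0100-0*, 0100-1*, 01000-*, 01001-*, 01011-*, 1-0011, 10-010*, 10-011*, 10001-*, 101-10, 1010-0*, 1010-1*, 10100-*, 10101-*, 110-11*, 11011-*
[col 2] -10-11, -1011-, 010-1-, 0100--, 10-01-, 1010--
Prime implicants: -01001, -01110, -10-11, -10000, -1011-, 0-0001, 0-1100, 00-001, 00-100, 000-01, 00010-, 0011-0, 010-1-, 0100--, 1-0011, 10-01-, 101-10, 1010--, 111101
PI chart (minterm → PIs covering it):
  1 | 0-0001,00-001,000-01
  5 | 000-01,00010-
  9 | -01001,00-001
  12 | 0-1100,00-100,0011-0
  14 | -01110,0011-0
  16 | -10000,0100--
  17 | 0-0001,0100--
  18 | 010-1-,0100--
  22 | -1011-,010-1-
  23 | -10-11,-1011-,010-1-
  28 | 0-1100  (sole → essential)
  34 | 10-01-  (sole → essential)
  35 | 1-0011,10-01-
  40 | 1010--  (sole → essential)
  41 | -01001,1010--
  42 | 10-01-,101-10,1010--
  46 | -01110,101-10
  48 | -10000  (sole → essential)
  51 | -10-11,1-0011
  54 | -1011-  (sole → essential)
  61 | 111101  (sole → essential)
Essential prime implicants: -10000, -1011-, 0-1100, 10-01-, 1010--, 111101

NO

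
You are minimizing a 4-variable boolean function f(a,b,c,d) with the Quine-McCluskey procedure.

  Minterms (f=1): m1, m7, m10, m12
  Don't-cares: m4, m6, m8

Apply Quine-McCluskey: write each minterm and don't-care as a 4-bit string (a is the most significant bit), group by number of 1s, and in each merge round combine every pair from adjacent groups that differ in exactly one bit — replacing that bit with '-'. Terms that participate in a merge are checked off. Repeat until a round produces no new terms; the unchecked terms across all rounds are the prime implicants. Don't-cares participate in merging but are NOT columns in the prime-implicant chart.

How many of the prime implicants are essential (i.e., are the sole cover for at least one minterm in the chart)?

[col 0] 0001, 0100*, 0110*, 0111*, 1000*, 1010*, 1100*
[col 1] -100, 01-0, 011-, 1-00, 10-0
Prime implicants: -100, 0001, 01-0, 011-, 1-00, 10-0
PI chart (minterm → PIs covering it):
  1 | 0001  (sole → essential)
  7 | 011-  (sole → essential)
  10 | 10-0  (sole → essential)
  12 | -100,1-00
Essential prime implicants: 0001, 011-, 10-0

3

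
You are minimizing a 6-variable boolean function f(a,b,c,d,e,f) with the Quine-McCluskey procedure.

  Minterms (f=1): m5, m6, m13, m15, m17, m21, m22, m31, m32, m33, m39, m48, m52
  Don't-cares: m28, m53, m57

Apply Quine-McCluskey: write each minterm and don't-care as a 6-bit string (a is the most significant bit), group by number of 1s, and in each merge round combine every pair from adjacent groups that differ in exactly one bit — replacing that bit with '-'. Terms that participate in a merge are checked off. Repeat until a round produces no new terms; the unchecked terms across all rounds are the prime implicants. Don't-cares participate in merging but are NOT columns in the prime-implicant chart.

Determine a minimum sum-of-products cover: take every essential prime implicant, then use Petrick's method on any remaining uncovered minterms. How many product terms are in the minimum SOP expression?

[col 0] 000101*, 000110*, 001101*, 001111*, 010001*, 010101*, 010110*, 011100, 011111*, 100000*, 100001*, 100111, 110000*, 110100*, 110101*, 111001
[col 1] -10101, 0-0101, 0-0110, 0-1111, 00-101, 0011-1, 010-01, 1-0000, 10000-, 110-00, 11010-
Prime implicants: -10101, 0-0101, 0-0110, 0-1111, 00-101, 0011-1, 010-01, 011100, 1-0000, 10000-, 100111, 110-00, 11010-, 111001
PI chart (minterm → PIs covering it):
  5 | 0-0101,00-101
  6 | 0-0110  (sole → essential)
  13 | 00-101,0011-1
  15 | 0-1111,0011-1
  17 | 010-01  (sole → essential)
  21 | -10101,0-0101,010-01
  22 | 0-0110  (sole → essential)
  31 | 0-1111  (sole → essential)
  32 | 1-0000,10000-
  33 | 10000-  (sole → essential)
  39 | 100111  (sole → essential)
  48 | 1-0000,110-00
  52 | 110-00,11010-
Essential prime implicants: 0-0110, 0-1111, 010-01, 10000-, 100111
Petrick residual → 00-101, 110-00
Minimum SOP uses 7 PIs: a'c'def' + a'cdef + a'b'de'f + a'bc'e'f + ab'c'd'e' + ab'c'def + abc'e'f'

7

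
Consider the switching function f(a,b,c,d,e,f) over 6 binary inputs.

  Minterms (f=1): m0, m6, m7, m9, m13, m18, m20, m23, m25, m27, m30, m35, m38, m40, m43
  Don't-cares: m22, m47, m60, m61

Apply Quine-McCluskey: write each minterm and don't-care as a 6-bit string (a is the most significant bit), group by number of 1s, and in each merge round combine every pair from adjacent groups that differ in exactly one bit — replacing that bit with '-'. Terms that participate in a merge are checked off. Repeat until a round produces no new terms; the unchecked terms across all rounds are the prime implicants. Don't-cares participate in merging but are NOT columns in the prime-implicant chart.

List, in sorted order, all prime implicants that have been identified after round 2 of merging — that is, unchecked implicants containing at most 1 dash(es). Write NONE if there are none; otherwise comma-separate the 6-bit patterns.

-00110, 0-1001, 000000, 001-01, 01-110, 010-10, 0101-0, 0110-1, 10-011, 101-11, 101000, 11110-

size-2^0 implicants → 000000  000110(✓)  000111(✓)  001001(✓)  001101(✓)  010010(✓)  010100(✓)  010110(✓)  010111(✓)  011001(✓)  011011(✓)  011110(✓)  100011(✓)  100110(✓)  101000  101011(✓)  101111(✓)  111100(✓)  111101(✓)
size-2^1 implicants → -00110  0-0110(✓)  0-0111(✓)  0-1001  00011-(✓)  001-01  01-110  010-10  0101-0  01011-(✓)  0110-1  10-011  101-11  11110-
size-2^2 implicants → 0-011-
Unchecked terms (primes): -00110, 0-011-, 0-1001, 000000, 001-01, 01-110, 010-10, 0101-0, 0110-1, 10-011, 101-11, 101000, 11110-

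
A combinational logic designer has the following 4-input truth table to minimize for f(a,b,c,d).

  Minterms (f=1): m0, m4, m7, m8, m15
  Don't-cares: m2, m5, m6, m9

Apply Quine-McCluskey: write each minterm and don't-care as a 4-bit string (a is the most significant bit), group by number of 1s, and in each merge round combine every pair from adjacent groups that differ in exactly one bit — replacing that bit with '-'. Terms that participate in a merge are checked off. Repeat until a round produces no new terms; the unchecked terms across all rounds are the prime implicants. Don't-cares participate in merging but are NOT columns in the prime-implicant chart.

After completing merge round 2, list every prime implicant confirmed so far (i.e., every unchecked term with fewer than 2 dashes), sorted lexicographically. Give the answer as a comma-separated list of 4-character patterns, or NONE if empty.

Round 0: 0000✓ 0010✓ 0100✓ 0101✓ 0110✓ 0111✓ 1000✓ 1001✓ 1111✓
Round 1: -000 -111 0-00✓ 0-10✓ 00-0✓ 01-0✓ 01-1✓ 010-✓ 011-✓ 100-
Round 2: 0--0 01--
PIs = {-000, -111, 0--0, 01--, 100-}

-000, -111, 100-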